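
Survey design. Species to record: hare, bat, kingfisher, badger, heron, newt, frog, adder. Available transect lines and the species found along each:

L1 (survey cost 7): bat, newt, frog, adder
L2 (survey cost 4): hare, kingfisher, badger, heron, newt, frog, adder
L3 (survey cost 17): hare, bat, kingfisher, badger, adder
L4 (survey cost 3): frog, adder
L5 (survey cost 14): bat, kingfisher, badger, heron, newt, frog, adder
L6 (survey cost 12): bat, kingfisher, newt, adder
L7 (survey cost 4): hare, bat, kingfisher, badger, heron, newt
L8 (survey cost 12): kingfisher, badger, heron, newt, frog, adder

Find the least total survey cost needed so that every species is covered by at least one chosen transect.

L4, L7 cover every species at survey cost 3 + 4 = 7.
Any cover uses at least 2 transects; among all covering selections none totals below 7.
Greedy by coverage-per-survey cost would pick L2, L7 for 8 — worse than the optimum 7.

7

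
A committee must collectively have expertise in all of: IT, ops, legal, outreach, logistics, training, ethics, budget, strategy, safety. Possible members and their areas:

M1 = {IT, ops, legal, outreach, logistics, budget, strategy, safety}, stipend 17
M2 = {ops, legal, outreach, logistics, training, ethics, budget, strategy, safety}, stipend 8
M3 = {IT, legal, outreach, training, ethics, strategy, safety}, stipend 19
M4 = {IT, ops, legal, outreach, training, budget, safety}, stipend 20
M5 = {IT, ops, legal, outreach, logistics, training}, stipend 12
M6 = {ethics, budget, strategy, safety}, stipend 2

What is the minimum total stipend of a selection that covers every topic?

14

M5, M6 cover every topic at stipend 12 + 2 = 14.
Any cover uses at least 2 members; among all covering selections none totals below 14.
Greedy by coverage-per-stipend would pick M6, M2, M5 for 22 — worse than the optimum 14.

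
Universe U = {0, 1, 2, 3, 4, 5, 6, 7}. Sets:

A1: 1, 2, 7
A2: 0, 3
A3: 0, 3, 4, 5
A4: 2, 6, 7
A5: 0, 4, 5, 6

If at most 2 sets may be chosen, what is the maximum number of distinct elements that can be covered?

7

Choosing A1, A3 covers {0, 1, 2, 3, 4, 5, 7} — 7 elements.
No choice of 2 sets does better; here 6 is left uncovered.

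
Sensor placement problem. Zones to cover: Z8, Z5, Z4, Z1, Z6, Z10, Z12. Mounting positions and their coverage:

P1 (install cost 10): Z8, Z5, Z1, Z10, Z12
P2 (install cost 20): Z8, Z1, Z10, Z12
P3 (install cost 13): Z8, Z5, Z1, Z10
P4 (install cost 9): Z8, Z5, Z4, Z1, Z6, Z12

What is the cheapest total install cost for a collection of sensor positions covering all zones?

19

P1, P4 cover every zone at install cost 10 + 9 = 19.
Any cover uses at least 2 sensor positions; among all covering selections none totals below 19.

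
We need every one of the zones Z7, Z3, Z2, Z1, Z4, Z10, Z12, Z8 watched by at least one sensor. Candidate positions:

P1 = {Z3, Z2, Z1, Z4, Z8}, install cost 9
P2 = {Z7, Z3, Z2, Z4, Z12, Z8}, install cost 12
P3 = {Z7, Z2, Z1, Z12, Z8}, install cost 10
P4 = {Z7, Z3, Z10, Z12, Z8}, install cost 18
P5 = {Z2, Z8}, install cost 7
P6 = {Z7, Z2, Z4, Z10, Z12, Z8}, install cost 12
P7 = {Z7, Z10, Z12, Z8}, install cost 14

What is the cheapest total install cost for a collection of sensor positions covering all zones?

21

P1, P6 cover every zone at install cost 9 + 12 = 21.
Any cover uses at least 2 sensor positions; among all covering selections none totals below 21.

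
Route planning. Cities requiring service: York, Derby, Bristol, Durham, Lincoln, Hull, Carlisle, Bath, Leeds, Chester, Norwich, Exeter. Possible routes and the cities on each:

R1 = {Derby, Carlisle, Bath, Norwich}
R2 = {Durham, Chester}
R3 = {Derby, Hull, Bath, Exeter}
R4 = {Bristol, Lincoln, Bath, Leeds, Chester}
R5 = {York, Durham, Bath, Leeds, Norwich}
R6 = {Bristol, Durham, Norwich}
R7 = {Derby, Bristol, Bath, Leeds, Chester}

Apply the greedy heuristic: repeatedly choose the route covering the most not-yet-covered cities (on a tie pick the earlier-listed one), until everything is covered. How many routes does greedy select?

4

Pick 1: R4 covers 5 new cities (Bristol, Lincoln, Bath, Leeds, Chester).
Pick 2: R1 covers 3 new cities (Derby, Carlisle, Norwich).
Pick 3: R3 covers 2 new cities (Hull, Exeter).
Pick 4: R5 covers 2 new cities (York, Durham).
Greedy uses 4 routes.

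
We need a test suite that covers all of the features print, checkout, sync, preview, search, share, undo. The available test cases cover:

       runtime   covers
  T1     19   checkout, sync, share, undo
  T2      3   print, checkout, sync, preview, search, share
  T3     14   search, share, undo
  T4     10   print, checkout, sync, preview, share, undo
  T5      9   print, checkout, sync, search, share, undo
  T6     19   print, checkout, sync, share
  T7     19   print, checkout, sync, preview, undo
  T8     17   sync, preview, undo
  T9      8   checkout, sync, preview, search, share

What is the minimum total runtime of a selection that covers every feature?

T2, T5 cover every feature at runtime 3 + 9 = 12.
Any cover uses at least 2 test cases; among all covering selections none totals below 12.

12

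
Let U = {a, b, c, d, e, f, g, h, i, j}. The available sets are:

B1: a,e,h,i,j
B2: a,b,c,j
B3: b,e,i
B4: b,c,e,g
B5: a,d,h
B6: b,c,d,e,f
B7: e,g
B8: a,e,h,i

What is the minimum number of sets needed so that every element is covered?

B1, B4, B6 together cover {a, b, c, d, e, f, g, h, i, j} — every element.
No 2 of the 8 sets cover everything (all 28 pairs fall short), so 3 is minimum.

3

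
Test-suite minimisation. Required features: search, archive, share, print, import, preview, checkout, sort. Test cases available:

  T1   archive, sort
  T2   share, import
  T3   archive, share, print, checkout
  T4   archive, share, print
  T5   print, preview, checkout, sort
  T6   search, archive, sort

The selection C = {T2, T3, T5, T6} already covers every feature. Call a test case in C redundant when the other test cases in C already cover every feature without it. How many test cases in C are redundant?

1

Drop T2: import uncovered — not redundant.
Drop T3: the rest still cover every feature — redundant.
Drop T5: preview uncovered — not redundant.
Drop T6: search uncovered — not redundant.
1 redundant: T3.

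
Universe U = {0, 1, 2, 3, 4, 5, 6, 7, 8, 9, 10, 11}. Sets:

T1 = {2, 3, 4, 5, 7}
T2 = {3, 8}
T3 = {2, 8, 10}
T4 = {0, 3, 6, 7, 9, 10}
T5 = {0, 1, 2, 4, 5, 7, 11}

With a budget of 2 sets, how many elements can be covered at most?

11

Choosing T4, T5 covers {0, 1, 2, 3, 4, 5, 6, 7, 9, 10, 11} — 11 elements.
No choice of 2 sets does better; here 8 is left uncovered.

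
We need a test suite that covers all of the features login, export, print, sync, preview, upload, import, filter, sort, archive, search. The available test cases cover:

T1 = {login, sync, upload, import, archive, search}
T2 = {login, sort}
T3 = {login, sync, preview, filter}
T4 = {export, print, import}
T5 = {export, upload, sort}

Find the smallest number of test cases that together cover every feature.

T1, T2, T3, T4 together cover {login, export, print, sync, preview, upload, import, filter, sort, archive, search} — every feature.
No 3 of the 5 test cases cover everything (all 10 triples fall short), so 4 is minimum.

4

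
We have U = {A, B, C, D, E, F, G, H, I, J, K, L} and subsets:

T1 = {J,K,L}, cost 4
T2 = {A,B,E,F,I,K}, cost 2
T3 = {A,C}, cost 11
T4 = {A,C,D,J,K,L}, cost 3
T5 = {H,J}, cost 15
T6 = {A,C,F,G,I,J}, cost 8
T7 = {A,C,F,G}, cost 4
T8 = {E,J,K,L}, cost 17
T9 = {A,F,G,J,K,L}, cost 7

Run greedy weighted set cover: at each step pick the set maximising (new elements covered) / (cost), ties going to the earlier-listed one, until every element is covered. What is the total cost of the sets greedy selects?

24

Pick 1: T2 adds 6 new (A, B, E, F, I, K) at cost 2 (ratio 6/2).
Pick 2: T4 adds 4 new (C, D, J, L) at cost 3 (ratio 4/3).
Pick 3: T7 adds 1 new (G) at cost 4 (ratio 1/4).
Pick 4: T5 adds 1 new (H) at cost 15 (ratio 1/15).
Greedy total cost: 2 + 3 + 4 + 15 = 24.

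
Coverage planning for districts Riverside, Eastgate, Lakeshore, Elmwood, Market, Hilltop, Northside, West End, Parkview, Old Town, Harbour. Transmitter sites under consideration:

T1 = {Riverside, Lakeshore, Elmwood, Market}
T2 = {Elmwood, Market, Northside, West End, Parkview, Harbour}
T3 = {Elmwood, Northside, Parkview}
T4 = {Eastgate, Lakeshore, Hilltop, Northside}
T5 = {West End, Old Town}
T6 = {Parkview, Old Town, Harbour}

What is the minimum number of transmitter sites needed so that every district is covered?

T1, T2, T4, T5 together cover {Riverside, Eastgate, Lakeshore, Elmwood, Market, Hilltop, Northside, West End, Parkview, Old Town, Harbour} — every district.
No 3 of the 6 transmitter sites cover everything (all 20 triples fall short), so 4 is minimum.

4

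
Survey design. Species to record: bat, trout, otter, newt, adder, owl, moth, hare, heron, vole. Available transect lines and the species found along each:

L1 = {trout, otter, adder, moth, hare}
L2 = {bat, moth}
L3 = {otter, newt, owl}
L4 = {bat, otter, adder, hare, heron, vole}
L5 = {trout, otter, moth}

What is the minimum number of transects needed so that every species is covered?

L1, L3, L4 together cover {bat, trout, otter, newt, adder, owl, moth, hare, heron, vole} — every species.
No 2 of the 5 transects cover everything (all 10 pairs fall short), so 3 is minimum.

3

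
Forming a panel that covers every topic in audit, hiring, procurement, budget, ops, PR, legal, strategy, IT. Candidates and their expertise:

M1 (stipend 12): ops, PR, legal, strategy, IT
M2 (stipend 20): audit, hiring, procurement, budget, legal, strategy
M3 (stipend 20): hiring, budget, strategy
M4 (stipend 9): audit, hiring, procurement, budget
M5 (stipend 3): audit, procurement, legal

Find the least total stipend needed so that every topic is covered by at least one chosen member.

21

M1, M4 cover every topic at stipend 12 + 9 = 21.
Any cover uses at least 2 members; among all covering selections none totals below 21.
Greedy by coverage-per-stipend would pick M5, M1, M4 for 24 — worse than the optimum 21.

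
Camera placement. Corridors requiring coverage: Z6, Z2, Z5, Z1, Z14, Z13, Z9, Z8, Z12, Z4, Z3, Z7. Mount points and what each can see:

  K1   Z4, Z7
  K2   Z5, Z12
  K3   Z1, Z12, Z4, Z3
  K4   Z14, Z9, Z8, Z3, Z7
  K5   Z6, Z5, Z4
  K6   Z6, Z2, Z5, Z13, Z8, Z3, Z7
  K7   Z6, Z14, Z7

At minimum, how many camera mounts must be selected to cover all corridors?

K3, K4, K6 together cover {Z6, Z2, Z5, Z1, Z14, Z13, Z9, Z8, Z12, Z4, Z3, Z7} — every corridor.
No 2 of the 7 camera mounts cover everything (all 21 pairs fall short), so 3 is minimum.

3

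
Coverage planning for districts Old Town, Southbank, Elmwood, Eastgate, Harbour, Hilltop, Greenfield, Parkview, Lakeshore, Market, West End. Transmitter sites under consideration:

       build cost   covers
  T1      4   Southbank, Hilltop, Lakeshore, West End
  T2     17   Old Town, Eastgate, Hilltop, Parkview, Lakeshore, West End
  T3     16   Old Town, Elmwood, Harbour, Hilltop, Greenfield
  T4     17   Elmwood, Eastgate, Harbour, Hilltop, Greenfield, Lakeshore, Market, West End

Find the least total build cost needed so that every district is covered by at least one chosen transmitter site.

T1, T2, T4 cover every district at build cost 4 + 17 + 17 = 38.
Any cover uses at least 3 transmitter sites; among all covering selections none totals below 38.

38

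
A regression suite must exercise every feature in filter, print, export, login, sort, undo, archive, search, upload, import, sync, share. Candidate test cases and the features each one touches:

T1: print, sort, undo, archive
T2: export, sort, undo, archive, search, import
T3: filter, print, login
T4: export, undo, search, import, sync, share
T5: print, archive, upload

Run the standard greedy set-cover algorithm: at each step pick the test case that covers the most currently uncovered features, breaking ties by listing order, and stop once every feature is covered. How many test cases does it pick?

Pick 1: T2 covers 6 new features (export, sort, undo, archive, search, import).
Pick 2: T3 covers 3 new features (filter, print, login).
Pick 3: T4 covers 2 new features (sync, share).
Pick 4: T5 covers 1 new features (upload).
Greedy uses 4 test cases.

4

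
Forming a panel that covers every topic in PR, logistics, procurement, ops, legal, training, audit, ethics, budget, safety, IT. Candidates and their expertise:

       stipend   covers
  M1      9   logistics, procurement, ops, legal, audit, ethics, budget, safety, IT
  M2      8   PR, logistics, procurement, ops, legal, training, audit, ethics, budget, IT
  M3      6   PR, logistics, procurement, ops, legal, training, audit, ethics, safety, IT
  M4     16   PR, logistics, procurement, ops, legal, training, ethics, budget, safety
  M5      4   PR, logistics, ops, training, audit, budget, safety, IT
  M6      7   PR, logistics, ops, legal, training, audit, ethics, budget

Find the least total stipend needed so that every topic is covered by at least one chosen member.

10

M3, M5 cover every topic at stipend 6 + 4 = 10.
Any cover uses at least 2 members; among all covering selections none totals below 10.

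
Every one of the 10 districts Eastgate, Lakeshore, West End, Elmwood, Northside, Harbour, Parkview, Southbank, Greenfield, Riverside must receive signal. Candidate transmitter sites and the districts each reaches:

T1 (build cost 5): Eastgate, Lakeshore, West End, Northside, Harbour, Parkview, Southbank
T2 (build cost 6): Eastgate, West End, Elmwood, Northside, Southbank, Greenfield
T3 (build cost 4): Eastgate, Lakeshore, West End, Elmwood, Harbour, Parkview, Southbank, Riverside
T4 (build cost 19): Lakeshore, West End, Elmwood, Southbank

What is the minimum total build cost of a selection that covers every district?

10

T2, T3 cover every district at build cost 6 + 4 = 10.
Any cover uses at least 2 transmitter sites; among all covering selections none totals below 10.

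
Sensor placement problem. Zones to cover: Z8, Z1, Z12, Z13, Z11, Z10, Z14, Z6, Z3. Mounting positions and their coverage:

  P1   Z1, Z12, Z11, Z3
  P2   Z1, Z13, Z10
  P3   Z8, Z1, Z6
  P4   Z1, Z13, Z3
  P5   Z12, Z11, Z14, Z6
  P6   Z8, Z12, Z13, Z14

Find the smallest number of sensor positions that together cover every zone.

4

P1, P2, P3, P5 together cover {Z8, Z1, Z12, Z13, Z11, Z10, Z14, Z6, Z3} — every zone.
No 3 of the 6 sensor positions cover everything (all 20 triples fall short), so 4 is minimum.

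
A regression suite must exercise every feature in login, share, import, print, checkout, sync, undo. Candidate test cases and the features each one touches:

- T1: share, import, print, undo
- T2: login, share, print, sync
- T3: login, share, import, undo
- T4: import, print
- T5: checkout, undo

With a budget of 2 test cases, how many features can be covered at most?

6

Choosing T1, T2 covers {login, share, import, print, sync, undo} — 6 features.
No choice of 2 test cases does better; here checkout is left uncovered.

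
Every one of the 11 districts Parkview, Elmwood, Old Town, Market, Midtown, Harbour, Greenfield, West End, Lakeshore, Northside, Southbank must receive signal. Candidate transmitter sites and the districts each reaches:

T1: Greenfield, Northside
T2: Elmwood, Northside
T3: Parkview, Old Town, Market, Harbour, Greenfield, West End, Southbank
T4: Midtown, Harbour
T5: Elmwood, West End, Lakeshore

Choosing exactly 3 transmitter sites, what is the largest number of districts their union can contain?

10

Choosing T1, T3, T5 covers {Parkview, Elmwood, Old Town, Market, Harbour, Greenfield, West End, Lakeshore, Northside, Southbank} — 10 districts.
No choice of 3 transmitter sites does better; here Midtown is left uncovered.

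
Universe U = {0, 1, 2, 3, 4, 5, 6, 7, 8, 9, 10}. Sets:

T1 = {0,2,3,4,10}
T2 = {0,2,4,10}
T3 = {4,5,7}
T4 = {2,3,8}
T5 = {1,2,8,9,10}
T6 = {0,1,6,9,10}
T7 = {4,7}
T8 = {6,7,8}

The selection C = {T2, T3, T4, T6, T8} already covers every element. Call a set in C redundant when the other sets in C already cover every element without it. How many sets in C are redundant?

Drop T2: the rest still cover every element — redundant.
Drop T3: 5 uncovered — not redundant.
Drop T4: 3 uncovered — not redundant.
Drop T6: 1, 9 uncovered — not redundant.
Drop T8: the rest still cover every element — redundant.
2 redundant: T2, T8.

2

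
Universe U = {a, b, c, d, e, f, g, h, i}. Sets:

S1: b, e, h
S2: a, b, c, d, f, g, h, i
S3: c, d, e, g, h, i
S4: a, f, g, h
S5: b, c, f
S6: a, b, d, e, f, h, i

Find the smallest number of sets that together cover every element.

2

S1, S2 together cover {a, b, c, d, e, f, g, h, i} — every element.
No single set contains all 9 elements, so 2 is optimal.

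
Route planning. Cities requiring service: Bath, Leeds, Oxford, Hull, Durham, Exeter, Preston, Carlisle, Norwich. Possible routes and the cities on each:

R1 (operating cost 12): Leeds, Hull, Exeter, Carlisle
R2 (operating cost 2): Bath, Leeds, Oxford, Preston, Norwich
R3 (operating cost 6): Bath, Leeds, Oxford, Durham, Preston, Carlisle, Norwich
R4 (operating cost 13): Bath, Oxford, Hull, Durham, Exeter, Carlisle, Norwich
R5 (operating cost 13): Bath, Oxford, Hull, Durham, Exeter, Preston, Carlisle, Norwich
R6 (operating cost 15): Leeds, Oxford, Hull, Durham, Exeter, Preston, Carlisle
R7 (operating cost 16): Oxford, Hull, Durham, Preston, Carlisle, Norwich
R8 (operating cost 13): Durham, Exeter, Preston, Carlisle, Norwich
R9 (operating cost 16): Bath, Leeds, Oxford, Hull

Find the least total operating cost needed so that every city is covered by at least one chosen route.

15

R2, R4 cover every city at operating cost 2 + 13 = 15.
Any cover uses at least 2 routes; among all covering selections none totals below 15.
Greedy by coverage-per-operating cost would pick R2, R3, R1 for 20 — worse than the optimum 15.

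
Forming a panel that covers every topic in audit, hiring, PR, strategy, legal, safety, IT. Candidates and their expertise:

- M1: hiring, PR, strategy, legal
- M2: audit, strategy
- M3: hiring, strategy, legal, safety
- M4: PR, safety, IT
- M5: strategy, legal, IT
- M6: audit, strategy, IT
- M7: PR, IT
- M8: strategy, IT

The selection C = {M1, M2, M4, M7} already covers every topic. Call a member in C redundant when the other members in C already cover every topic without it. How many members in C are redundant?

Drop M1: hiring, legal uncovered — not redundant.
Drop M2: audit uncovered — not redundant.
Drop M4: safety uncovered — not redundant.
Drop M7: the rest still cover every topic — redundant.
1 redundant: M7.

1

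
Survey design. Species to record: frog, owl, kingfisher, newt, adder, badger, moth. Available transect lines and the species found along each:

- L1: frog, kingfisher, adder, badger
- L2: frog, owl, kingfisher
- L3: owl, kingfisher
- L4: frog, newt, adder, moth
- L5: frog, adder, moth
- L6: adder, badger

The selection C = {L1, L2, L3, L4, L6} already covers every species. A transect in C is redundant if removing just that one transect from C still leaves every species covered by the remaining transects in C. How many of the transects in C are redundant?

Drop L1: the rest still cover every species — redundant.
Drop L2: the rest still cover every species — redundant.
Drop L3: the rest still cover every species — redundant.
Drop L4: newt, moth uncovered — not redundant.
Drop L6: the rest still cover every species — redundant.
4 redundant: L1, L2, L3, L6.

4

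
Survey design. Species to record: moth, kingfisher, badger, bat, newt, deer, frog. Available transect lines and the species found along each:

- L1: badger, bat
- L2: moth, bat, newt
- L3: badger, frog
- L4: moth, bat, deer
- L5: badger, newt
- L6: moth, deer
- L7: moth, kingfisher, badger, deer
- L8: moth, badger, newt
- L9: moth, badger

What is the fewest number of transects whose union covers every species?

L2, L3, L7 together cover {moth, kingfisher, badger, bat, newt, deer, frog} — every species.
No 2 of the 9 transects cover everything (all 36 pairs fall short), so 3 is minimum.

3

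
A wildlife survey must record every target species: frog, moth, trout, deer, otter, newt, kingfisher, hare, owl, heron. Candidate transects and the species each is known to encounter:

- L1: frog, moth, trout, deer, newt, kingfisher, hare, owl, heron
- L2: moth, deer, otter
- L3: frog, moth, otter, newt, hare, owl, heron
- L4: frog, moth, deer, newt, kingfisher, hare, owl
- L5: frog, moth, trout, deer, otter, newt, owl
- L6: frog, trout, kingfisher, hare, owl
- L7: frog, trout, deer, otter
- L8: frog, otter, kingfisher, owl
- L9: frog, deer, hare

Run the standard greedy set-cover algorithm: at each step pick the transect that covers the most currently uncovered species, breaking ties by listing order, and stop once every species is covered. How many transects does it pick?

Pick 1: L1 covers 9 new species (frog, moth, trout, deer, newt, kingfisher, hare, owl, heron).
Pick 2: L2 covers 1 new species (otter).
Greedy uses 2 transects.

2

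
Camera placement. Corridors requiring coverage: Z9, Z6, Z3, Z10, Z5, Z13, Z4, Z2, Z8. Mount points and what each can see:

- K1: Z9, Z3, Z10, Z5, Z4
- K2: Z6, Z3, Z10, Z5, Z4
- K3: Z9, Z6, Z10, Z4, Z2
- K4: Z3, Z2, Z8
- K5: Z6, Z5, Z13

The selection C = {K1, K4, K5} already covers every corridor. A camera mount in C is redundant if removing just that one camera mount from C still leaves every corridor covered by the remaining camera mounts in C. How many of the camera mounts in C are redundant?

Drop K1: Z9, Z10, Z4 uncovered — not redundant.
Drop K4: Z2, Z8 uncovered — not redundant.
Drop K5: Z6, Z13 uncovered — not redundant.
None of the camera mounts in C is redundant.

0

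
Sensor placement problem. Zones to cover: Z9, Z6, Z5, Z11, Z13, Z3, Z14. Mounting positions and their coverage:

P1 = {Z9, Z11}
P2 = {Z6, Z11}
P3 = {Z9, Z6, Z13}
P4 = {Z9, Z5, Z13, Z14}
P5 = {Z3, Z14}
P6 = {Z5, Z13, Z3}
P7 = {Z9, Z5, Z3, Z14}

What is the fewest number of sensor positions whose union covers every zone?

P1, P3, P7 together cover {Z9, Z6, Z5, Z11, Z13, Z3, Z14} — every zone.
No 2 of the 7 sensor positions cover everything (all 21 pairs fall short), so 3 is minimum.

3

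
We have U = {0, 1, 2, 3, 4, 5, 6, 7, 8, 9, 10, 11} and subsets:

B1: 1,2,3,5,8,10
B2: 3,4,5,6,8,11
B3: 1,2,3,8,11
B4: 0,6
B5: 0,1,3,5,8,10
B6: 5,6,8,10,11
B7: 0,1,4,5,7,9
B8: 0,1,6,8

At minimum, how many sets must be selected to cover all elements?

3

B1, B2, B7 together cover {0, 1, 2, 3, 4, 5, 6, 7, 8, 9, 10, 11} — every element.
No 2 of the 8 sets cover everything (all 28 pairs fall short), so 3 is minimum.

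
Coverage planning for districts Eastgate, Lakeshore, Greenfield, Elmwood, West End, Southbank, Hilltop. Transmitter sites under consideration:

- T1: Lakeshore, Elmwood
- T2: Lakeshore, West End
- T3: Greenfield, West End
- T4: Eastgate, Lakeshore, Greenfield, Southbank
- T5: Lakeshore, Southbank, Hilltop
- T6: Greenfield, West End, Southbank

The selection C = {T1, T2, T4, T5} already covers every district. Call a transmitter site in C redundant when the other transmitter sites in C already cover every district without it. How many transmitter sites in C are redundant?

0

Drop T1: Elmwood uncovered — not redundant.
Drop T2: West End uncovered — not redundant.
Drop T4: Eastgate, Greenfield uncovered — not redundant.
Drop T5: Hilltop uncovered — not redundant.
None of the transmitter sites in C is redundant.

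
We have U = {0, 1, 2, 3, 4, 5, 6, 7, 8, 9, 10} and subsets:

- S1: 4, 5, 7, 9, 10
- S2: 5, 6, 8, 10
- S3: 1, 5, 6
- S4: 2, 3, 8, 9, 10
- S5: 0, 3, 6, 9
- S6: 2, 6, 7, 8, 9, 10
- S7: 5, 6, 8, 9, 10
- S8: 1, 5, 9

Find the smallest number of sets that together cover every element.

4

S1, S3, S4, S5 together cover {0, 1, 2, 3, 4, 5, 6, 7, 8, 9, 10} — every element.
No 3 of the 8 sets cover everything (all 56 triples fall short), so 4 is minimum.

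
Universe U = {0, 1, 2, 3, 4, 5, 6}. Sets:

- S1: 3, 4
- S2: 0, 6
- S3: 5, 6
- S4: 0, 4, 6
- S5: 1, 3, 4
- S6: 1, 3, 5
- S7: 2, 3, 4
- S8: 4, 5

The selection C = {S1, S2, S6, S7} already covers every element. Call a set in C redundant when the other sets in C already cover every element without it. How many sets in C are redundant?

1

Drop S1: the rest still cover every element — redundant.
Drop S2: 0, 6 uncovered — not redundant.
Drop S6: 1, 5 uncovered — not redundant.
Drop S7: 2 uncovered — not redundant.
1 redundant: S1.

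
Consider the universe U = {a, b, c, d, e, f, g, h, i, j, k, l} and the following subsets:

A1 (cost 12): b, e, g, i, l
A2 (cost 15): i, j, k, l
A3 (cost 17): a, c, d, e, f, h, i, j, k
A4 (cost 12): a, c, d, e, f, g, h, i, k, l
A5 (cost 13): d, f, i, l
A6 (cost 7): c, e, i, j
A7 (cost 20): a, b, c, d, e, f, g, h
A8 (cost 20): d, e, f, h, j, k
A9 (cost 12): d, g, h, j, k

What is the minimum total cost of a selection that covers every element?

A1, A3 cover every element at cost 12 + 17 = 29.
Any cover uses at least 2 sets; among all covering selections none totals below 29.
Greedy by coverage-per-cost would pick A4, A6, A1 for 31 — worse than the optimum 29.

29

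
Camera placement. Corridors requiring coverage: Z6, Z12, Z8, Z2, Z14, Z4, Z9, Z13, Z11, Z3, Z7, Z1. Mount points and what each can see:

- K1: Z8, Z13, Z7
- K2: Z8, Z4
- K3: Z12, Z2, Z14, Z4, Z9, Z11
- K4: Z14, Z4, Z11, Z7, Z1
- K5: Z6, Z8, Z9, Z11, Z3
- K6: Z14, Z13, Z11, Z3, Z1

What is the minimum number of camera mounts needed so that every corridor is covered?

K1, K3, K4, K5 together cover {Z6, Z12, Z8, Z2, Z14, Z4, Z9, Z13, Z11, Z3, Z7, Z1} — every corridor.
No 3 of the 6 camera mounts cover everything (all 20 triples fall short), so 4 is minimum.

4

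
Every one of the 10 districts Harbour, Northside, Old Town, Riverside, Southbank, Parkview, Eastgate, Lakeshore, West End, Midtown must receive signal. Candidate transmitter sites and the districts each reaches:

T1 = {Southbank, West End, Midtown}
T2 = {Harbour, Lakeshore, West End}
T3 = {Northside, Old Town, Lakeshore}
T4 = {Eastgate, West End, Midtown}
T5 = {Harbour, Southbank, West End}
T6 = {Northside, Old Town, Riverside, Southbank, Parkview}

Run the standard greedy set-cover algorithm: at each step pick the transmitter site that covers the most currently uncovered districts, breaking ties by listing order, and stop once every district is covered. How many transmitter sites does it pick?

3

Pick 1: T6 covers 5 new districts (Northside, Old Town, Riverside, Southbank, Parkview).
Pick 2: T2 covers 3 new districts (Harbour, Lakeshore, West End).
Pick 3: T4 covers 2 new districts (Eastgate, Midtown).
Greedy uses 3 transmitter sites.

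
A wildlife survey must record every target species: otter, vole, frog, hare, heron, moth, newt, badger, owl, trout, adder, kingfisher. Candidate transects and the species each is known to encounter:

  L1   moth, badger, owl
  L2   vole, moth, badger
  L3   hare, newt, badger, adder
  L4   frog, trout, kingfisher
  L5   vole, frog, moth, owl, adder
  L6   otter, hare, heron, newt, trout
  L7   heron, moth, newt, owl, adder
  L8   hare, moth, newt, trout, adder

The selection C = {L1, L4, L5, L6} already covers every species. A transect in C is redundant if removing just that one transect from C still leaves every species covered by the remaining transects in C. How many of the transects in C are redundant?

Drop L1: badger uncovered — not redundant.
Drop L4: kingfisher uncovered — not redundant.
Drop L5: vole, adder uncovered — not redundant.
Drop L6: otter, hare, heron, newt uncovered — not redundant.
None of the transects in C is redundant.

0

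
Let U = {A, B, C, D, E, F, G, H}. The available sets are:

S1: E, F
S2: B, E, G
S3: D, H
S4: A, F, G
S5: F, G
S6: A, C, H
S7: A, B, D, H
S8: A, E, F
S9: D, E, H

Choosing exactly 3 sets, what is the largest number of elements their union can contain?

Choosing S1, S2, S6 covers {A, B, C, E, F, G, H} — 7 elements.
No choice of 3 sets does better; here D is left uncovered.

7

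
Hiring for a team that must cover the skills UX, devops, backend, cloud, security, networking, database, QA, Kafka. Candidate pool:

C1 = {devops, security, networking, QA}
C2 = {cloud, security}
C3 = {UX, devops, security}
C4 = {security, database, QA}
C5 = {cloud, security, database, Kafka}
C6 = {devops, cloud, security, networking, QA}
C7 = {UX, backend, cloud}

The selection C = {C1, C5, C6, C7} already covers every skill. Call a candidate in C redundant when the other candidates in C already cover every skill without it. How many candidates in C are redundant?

2

Drop C1: the rest still cover every skill — redundant.
Drop C5: database, Kafka uncovered — not redundant.
Drop C6: the rest still cover every skill — redundant.
Drop C7: UX, backend uncovered — not redundant.
2 redundant: C1, C6.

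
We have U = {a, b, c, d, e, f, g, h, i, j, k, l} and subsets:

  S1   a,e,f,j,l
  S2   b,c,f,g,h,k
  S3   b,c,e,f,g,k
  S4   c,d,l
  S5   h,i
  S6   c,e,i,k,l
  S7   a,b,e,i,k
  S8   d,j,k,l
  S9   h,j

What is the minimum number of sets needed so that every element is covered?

3

S2, S7, S8 together cover {a, b, c, d, e, f, g, h, i, j, k, l} — every element.
No 2 of the 9 sets cover everything (all 36 pairs fall short), so 3 is minimum.
Greedy (largest uncovered first) would take S2, S1, S4, S5 — 4 sets — but 3 suffice.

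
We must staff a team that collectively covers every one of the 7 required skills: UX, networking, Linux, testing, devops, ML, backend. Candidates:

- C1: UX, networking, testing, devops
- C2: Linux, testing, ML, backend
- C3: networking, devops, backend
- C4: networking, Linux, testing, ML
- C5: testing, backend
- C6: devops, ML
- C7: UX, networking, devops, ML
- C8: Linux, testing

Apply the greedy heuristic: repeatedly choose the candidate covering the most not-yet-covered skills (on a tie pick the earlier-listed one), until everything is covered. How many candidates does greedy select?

2

Pick 1: C1 covers 4 new skills (UX, networking, testing, devops).
Pick 2: C2 covers 3 new skills (Linux, ML, backend).
Greedy uses 2 candidates.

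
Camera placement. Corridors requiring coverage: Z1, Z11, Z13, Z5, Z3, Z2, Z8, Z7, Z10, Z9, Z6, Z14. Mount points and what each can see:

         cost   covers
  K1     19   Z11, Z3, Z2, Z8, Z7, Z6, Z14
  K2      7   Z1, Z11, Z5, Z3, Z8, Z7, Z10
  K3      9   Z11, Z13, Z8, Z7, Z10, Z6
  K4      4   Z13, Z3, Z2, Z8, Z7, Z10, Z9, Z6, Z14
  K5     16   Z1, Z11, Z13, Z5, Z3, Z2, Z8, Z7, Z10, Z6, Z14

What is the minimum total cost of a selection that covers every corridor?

11

K2, K4 cover every corridor at cost 7 + 4 = 11.
Any cover uses at least 2 camera mounts; among all covering selections none totals below 11.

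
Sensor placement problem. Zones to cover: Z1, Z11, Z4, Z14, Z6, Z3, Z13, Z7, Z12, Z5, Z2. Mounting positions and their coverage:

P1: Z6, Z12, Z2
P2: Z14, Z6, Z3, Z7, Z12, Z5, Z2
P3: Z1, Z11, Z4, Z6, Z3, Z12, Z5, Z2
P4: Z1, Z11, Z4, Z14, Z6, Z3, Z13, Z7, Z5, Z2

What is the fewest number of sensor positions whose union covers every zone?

P1, P4 together cover {Z1, Z11, Z4, Z14, Z6, Z3, Z13, Z7, Z12, Z5, Z2} — every zone.
No single sensor position contains all 11 zones, so 2 is optimal.

2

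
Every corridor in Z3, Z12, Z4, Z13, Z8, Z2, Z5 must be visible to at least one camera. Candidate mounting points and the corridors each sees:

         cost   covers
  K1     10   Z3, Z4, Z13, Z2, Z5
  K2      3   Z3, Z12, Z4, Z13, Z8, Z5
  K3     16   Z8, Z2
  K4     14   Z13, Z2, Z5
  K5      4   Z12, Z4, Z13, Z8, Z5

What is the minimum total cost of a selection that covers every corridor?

K1, K2 cover every corridor at cost 10 + 3 = 13.
Any cover uses at least 2 camera mounts; among all covering selections none totals below 13.

13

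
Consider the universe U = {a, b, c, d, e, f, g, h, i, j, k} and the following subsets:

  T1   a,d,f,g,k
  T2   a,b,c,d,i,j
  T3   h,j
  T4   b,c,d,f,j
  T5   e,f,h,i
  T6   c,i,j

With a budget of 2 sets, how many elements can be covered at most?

Choosing T1, T2 covers {a, b, c, d, f, g, i, j, k} — 9 elements.
No choice of 2 sets does better; here e, h are left uncovered.

9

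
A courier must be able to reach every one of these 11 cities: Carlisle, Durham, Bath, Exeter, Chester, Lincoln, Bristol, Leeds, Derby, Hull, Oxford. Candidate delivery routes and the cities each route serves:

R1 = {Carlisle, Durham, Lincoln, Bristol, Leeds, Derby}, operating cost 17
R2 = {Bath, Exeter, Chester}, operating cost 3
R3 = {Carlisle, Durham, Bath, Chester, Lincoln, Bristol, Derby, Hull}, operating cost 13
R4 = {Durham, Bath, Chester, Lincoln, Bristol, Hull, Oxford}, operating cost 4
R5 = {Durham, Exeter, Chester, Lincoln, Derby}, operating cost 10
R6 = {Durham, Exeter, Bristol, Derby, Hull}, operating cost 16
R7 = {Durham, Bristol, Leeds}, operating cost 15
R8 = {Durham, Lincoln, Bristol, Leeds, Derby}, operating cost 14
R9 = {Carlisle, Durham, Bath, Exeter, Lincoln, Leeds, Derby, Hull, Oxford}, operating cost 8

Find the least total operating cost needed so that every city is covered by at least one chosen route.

12

R4, R9 cover every city at operating cost 4 + 8 = 12.
Any cover uses at least 2 routes; among all covering selections none totals below 12.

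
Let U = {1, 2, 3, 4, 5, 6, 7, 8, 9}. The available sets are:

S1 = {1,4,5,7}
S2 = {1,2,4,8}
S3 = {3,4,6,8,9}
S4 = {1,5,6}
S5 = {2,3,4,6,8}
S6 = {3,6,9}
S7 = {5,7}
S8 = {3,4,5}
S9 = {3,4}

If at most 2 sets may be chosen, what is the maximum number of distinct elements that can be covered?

Choosing S1, S3 covers {1, 3, 4, 5, 6, 7, 8, 9} — 8 elements.
No choice of 2 sets does better; here 2 is left uncovered.

8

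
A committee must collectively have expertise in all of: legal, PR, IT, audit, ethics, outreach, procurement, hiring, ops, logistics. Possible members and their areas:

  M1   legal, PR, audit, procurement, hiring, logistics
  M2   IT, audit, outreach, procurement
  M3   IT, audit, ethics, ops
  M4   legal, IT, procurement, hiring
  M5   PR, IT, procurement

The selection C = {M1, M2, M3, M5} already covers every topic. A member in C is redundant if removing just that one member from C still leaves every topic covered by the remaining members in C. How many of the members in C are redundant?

1

Drop M1: legal, hiring, logistics uncovered — not redundant.
Drop M2: outreach uncovered — not redundant.
Drop M3: ethics, ops uncovered — not redundant.
Drop M5: the rest still cover every topic — redundant.
1 redundant: M5.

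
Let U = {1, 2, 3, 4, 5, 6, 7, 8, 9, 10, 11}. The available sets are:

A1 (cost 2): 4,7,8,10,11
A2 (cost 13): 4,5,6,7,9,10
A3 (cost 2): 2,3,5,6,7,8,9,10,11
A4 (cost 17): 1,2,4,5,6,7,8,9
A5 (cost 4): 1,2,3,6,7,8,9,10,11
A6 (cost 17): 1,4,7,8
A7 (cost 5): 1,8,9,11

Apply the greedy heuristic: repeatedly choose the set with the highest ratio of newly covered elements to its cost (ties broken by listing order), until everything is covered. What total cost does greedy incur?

8

Pick 1: A3 adds 9 new (2, 3, 5, 6, 7, 8, 9, 10, 11) at cost 2 (ratio 9/2).
Pick 2: A1 adds 1 new (4) at cost 2 (ratio 1/2).
Pick 3: A5 adds 1 new (1) at cost 4 (ratio 1/4).
Greedy total cost: 2 + 2 + 4 = 8.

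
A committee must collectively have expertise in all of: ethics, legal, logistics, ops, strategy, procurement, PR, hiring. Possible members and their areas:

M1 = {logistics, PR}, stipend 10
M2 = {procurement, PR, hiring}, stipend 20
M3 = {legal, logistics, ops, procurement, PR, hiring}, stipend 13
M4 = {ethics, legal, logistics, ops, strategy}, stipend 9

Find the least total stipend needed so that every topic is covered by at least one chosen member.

M3, M4 cover every topic at stipend 13 + 9 = 22.
Any cover uses at least 2 members; among all covering selections none totals below 22.

22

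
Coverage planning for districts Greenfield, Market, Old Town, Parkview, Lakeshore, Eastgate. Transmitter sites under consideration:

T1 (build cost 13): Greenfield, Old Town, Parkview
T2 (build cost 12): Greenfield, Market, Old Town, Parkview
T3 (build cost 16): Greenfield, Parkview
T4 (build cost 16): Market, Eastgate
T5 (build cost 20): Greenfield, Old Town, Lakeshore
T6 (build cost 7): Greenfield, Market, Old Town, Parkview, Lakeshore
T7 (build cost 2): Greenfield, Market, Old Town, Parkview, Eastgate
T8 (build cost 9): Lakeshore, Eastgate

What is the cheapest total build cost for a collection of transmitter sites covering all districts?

9

T6, T7 cover every district at build cost 7 + 2 = 9.
Any cover uses at least 2 transmitter sites; among all covering selections none totals below 9.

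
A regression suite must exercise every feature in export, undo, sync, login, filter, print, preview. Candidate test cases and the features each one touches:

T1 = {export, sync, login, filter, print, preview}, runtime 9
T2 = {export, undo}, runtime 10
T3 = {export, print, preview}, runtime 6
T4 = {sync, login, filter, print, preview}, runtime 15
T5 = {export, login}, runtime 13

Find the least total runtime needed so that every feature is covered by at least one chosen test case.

T1, T2 cover every feature at runtime 9 + 10 = 19.
Any cover uses at least 2 test cases; among all covering selections none totals below 19.

19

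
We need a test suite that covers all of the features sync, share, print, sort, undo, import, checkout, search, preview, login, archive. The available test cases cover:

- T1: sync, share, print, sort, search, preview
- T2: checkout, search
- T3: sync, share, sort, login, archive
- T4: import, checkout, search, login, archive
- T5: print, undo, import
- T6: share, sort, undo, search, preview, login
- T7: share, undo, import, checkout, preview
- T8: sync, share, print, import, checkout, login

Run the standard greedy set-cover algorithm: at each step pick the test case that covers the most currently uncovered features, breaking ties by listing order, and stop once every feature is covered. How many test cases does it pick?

3

Pick 1: T1 covers 6 new features (sync, share, print, sort, search, preview).
Pick 2: T4 covers 4 new features (import, checkout, login, archive).
Pick 3: T5 covers 1 new features (undo).
Greedy uses 3 test cases.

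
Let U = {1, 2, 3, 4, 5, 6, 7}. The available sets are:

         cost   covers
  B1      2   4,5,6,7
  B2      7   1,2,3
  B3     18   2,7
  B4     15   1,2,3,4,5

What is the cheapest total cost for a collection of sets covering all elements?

B1, B2 cover every element at cost 2 + 7 = 9.
Any cover uses at least 2 sets; among all covering selections none totals below 9.

9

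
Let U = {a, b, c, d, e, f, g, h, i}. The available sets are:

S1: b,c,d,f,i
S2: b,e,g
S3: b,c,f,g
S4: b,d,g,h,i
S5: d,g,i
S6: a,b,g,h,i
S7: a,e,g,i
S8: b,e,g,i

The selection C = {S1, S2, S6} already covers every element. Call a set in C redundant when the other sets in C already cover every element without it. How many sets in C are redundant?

0

Drop S1: c, d, f uncovered — not redundant.
Drop S2: e uncovered — not redundant.
Drop S6: a, h uncovered — not redundant.
None of the sets in C is redundant.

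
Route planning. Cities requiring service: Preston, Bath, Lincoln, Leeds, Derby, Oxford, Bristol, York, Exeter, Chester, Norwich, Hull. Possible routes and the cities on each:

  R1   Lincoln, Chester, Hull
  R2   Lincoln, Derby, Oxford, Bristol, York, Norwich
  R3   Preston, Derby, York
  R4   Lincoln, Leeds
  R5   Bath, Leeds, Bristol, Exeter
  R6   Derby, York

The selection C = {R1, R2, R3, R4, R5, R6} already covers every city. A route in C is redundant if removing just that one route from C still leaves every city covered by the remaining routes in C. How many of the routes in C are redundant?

2

Drop R1: Chester, Hull uncovered — not redundant.
Drop R2: Oxford, Norwich uncovered — not redundant.
Drop R3: Preston uncovered — not redundant.
Drop R4: the rest still cover every city — redundant.
Drop R5: Bath, Exeter uncovered — not redundant.
Drop R6: the rest still cover every city — redundant.
2 redundant: R4, R6.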